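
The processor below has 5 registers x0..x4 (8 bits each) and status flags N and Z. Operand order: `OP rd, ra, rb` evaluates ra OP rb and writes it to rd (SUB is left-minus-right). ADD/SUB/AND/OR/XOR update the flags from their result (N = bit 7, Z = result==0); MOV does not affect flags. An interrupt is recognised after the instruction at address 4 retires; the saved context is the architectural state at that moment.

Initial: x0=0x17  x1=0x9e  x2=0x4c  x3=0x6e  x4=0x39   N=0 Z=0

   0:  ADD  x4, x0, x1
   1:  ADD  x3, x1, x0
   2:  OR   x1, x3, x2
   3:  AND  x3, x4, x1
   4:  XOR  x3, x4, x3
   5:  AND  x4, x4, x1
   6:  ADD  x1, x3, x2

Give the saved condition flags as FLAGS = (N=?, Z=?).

after  0: x0=0x17 x1=0x9e x2=0x4c x3=0x6e x4=0xb5  N=1 Z=0
after  1: x0=0x17 x1=0x9e x2=0x4c x3=0xb5 x4=0xb5  N=1 Z=0
after  2: x0=0x17 x1=0xfd x2=0x4c x3=0xb5 x4=0xb5  N=1 Z=0
after  3: x0=0x17 x1=0xfd x2=0x4c x3=0xb5 x4=0xb5  N=1 Z=0
after  4: x0=0x17 x1=0xfd x2=0x4c x3=0x00 x4=0xb5  N=0 Z=1
-- IRQ taken; context saved, return-PC = 5 --

FLAGS = (N=0, Z=1)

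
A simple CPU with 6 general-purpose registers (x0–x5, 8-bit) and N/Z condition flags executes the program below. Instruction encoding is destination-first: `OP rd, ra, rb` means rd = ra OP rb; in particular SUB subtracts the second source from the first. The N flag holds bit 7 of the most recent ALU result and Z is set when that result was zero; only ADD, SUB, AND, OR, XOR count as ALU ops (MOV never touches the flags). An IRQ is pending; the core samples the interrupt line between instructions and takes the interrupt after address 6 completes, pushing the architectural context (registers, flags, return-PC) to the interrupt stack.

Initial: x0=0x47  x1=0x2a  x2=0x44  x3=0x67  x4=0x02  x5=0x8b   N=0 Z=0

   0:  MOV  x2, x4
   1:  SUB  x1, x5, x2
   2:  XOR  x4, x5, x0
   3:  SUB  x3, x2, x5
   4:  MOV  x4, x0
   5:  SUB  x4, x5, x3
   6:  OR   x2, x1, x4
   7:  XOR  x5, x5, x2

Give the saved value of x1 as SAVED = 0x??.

SAVED = 0x89

after  0: x0=0x47 x1=0x2a x2=0x02 x3=0x67 x4=0x02 x5=0x8b  N=0 Z=0
after  1: x0=0x47 x1=0x89 x2=0x02 x3=0x67 x4=0x02 x5=0x8b  N=1 Z=0
after  2: x0=0x47 x1=0x89 x2=0x02 x3=0x67 x4=0xcc x5=0x8b  N=1 Z=0
after  3: x0=0x47 x1=0x89 x2=0x02 x3=0x77 x4=0xcc x5=0x8b  N=0 Z=0
after  4: x0=0x47 x1=0x89 x2=0x02 x3=0x77 x4=0x47 x5=0x8b  N=0 Z=0
after  5: x0=0x47 x1=0x89 x2=0x02 x3=0x77 x4=0x14 x5=0x8b  N=0 Z=0
after  6: x0=0x47 x1=0x89 x2=0x9d x3=0x77 x4=0x14 x5=0x8b  N=1 Z=0
-- IRQ taken; context saved, return-PC = 7 --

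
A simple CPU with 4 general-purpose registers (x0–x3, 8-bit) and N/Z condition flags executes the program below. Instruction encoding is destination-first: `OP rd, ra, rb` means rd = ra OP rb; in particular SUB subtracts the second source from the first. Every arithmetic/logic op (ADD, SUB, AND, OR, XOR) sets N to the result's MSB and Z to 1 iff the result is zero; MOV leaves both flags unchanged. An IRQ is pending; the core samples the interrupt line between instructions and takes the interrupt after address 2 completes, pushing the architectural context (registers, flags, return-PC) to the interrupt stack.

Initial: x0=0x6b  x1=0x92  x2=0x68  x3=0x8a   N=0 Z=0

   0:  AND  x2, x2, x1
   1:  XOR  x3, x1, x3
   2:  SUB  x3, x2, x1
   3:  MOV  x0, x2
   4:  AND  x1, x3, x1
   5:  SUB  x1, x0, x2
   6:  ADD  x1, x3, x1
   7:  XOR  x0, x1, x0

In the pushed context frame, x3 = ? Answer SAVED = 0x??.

after  0: x0=0x6b x1=0x92 x2=0x00 x3=0x8a  N=0 Z=1
after  1: x0=0x6b x1=0x92 x2=0x00 x3=0x18  N=0 Z=0
after  2: x0=0x6b x1=0x92 x2=0x00 x3=0x6e  N=0 Z=0
-- IRQ taken; context saved, return-PC = 3 --

SAVED = 0x6e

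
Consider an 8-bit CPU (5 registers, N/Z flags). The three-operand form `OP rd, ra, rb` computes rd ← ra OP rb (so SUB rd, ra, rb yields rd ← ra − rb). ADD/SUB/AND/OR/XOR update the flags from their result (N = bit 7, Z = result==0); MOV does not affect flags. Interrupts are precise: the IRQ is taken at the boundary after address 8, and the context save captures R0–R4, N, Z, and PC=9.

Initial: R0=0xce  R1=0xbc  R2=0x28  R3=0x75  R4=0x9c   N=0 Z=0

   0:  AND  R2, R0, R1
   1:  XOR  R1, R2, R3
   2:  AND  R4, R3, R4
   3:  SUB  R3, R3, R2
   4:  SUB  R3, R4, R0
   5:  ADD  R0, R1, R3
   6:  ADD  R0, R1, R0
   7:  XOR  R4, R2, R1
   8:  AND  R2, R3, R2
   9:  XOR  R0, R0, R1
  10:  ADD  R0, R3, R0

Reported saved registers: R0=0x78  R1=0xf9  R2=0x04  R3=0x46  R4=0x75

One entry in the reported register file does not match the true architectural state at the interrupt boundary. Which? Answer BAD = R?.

BAD = R0

after  0: R0=0xce R1=0xbc R2=0x8c R3=0x75 R4=0x9c  N=1 Z=0
after  1: R0=0xce R1=0xf9 R2=0x8c R3=0x75 R4=0x9c  N=1 Z=0
after  2: R0=0xce R1=0xf9 R2=0x8c R3=0x75 R4=0x14  N=0 Z=0
after  3: R0=0xce R1=0xf9 R2=0x8c R3=0xe9 R4=0x14  N=1 Z=0
after  4: R0=0xce R1=0xf9 R2=0x8c R3=0x46 R4=0x14  N=0 Z=0
after  5: R0=0x3f R1=0xf9 R2=0x8c R3=0x46 R4=0x14  N=0 Z=0
after  6: R0=0x38 R1=0xf9 R2=0x8c R3=0x46 R4=0x14  N=0 Z=0
after  7: R0=0x38 R1=0xf9 R2=0x8c R3=0x46 R4=0x75  N=0 Z=0
after  8: R0=0x38 R1=0xf9 R2=0x04 R3=0x46 R4=0x75  N=0 Z=0
-- IRQ taken; context saved, return-PC = 9 --
mismatch: R0: reported 0x78 vs actual 0x38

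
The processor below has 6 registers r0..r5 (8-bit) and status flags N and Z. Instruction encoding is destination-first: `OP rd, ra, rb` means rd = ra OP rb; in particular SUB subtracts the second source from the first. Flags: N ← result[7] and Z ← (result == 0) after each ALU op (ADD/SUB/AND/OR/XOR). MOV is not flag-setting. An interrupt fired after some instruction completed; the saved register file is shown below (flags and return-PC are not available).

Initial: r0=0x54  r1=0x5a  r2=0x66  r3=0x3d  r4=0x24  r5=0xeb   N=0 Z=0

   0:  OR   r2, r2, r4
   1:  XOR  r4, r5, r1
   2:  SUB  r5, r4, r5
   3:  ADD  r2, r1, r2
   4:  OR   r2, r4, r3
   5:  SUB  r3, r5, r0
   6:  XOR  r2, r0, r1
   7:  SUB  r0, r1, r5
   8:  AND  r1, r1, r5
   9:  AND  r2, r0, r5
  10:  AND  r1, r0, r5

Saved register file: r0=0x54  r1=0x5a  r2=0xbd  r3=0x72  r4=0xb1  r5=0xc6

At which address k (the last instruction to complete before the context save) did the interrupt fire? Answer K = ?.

after  0: r0=0x54 r1=0x5a r2=0x66 r3=0x3d r4=0x24 r5=0xeb  N=0 Z=0
after  1: r0=0x54 r1=0x5a r2=0x66 r3=0x3d r4=0xb1 r5=0xeb  N=1 Z=0
after  2: r0=0x54 r1=0x5a r2=0x66 r3=0x3d r4=0xb1 r5=0xc6  N=1 Z=0
after  3: r0=0x54 r1=0x5a r2=0xc0 r3=0x3d r4=0xb1 r5=0xc6  N=1 Z=0
after  4: r0=0x54 r1=0x5a r2=0xbd r3=0x3d r4=0xb1 r5=0xc6  N=1 Z=0
after  5: r0=0x54 r1=0x5a r2=0xbd r3=0x72 r4=0xb1 r5=0xc6  N=0 Z=0
-- IRQ taken; context saved, return-PC = 6 --

K = 5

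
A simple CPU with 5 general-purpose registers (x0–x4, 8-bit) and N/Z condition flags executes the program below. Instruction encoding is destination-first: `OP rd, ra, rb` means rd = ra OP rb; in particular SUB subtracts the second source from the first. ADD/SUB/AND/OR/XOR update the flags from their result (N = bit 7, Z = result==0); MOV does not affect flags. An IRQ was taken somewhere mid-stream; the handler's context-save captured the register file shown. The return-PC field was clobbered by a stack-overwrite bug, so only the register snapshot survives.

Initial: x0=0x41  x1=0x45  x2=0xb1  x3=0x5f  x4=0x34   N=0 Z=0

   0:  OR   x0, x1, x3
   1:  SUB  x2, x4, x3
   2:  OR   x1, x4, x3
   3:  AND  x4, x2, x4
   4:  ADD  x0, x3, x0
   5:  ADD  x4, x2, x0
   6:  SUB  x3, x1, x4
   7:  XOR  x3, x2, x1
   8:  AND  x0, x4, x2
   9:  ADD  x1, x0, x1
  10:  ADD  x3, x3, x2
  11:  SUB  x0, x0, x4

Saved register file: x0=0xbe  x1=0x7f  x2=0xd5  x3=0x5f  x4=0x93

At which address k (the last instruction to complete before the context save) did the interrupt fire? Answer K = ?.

K = 5

after  0: x0=0x5f x1=0x45 x2=0xb1 x3=0x5f x4=0x34  N=0 Z=0
after  1: x0=0x5f x1=0x45 x2=0xd5 x3=0x5f x4=0x34  N=1 Z=0
after  2: x0=0x5f x1=0x7f x2=0xd5 x3=0x5f x4=0x34  N=0 Z=0
after  3: x0=0x5f x1=0x7f x2=0xd5 x3=0x5f x4=0x14  N=0 Z=0
after  4: x0=0xbe x1=0x7f x2=0xd5 x3=0x5f x4=0x14  N=1 Z=0
after  5: x0=0xbe x1=0x7f x2=0xd5 x3=0x5f x4=0x93  N=1 Z=0
-- IRQ taken; context saved, return-PC = 6 --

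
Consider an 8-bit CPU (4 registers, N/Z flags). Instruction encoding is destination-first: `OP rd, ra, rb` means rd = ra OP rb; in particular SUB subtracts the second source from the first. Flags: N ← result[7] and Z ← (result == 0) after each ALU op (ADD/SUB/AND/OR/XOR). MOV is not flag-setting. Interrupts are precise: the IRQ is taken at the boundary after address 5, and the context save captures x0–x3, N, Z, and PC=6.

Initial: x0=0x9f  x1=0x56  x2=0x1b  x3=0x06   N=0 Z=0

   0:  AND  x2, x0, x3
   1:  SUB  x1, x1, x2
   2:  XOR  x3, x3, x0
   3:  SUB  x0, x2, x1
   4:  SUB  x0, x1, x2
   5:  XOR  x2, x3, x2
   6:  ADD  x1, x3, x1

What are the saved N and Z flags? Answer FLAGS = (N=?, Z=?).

FLAGS = (N=1, Z=0)

after  0: x0=0x9f x1=0x56 x2=0x06 x3=0x06  N=0 Z=0
after  1: x0=0x9f x1=0x50 x2=0x06 x3=0x06  N=0 Z=0
after  2: x0=0x9f x1=0x50 x2=0x06 x3=0x99  N=1 Z=0
after  3: x0=0xb6 x1=0x50 x2=0x06 x3=0x99  N=1 Z=0
after  4: x0=0x4a x1=0x50 x2=0x06 x3=0x99  N=0 Z=0
after  5: x0=0x4a x1=0x50 x2=0x9f x3=0x99  N=1 Z=0
-- IRQ taken; context saved, return-PC = 6 --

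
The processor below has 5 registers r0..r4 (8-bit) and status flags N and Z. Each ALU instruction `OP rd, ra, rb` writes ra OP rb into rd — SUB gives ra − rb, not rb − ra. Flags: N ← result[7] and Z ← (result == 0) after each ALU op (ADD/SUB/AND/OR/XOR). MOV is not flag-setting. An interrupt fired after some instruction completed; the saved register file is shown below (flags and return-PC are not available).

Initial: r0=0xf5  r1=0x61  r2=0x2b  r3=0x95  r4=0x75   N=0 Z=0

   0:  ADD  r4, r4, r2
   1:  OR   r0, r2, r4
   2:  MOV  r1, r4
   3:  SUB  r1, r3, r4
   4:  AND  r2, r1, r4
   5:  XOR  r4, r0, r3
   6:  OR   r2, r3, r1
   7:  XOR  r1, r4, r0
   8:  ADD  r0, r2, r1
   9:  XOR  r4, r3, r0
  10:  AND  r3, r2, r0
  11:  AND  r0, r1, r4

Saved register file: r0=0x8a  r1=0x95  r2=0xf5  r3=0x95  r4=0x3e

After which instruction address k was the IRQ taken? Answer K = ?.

after  0: r0=0xf5 r1=0x61 r2=0x2b r3=0x95 r4=0xa0  N=1 Z=0
after  1: r0=0xab r1=0x61 r2=0x2b r3=0x95 r4=0xa0  N=1 Z=0
after  2: r0=0xab r1=0xa0 r2=0x2b r3=0x95 r4=0xa0  N=1 Z=0
after  3: r0=0xab r1=0xf5 r2=0x2b r3=0x95 r4=0xa0  N=1 Z=0
after  4: r0=0xab r1=0xf5 r2=0xa0 r3=0x95 r4=0xa0  N=1 Z=0
after  5: r0=0xab r1=0xf5 r2=0xa0 r3=0x95 r4=0x3e  N=0 Z=0
after  6: r0=0xab r1=0xf5 r2=0xf5 r3=0x95 r4=0x3e  N=1 Z=0
after  7: r0=0xab r1=0x95 r2=0xf5 r3=0x95 r4=0x3e  N=1 Z=0
after  8: r0=0x8a r1=0x95 r2=0xf5 r3=0x95 r4=0x3e  N=1 Z=0
-- IRQ taken; context saved, return-PC = 9 --

K = 8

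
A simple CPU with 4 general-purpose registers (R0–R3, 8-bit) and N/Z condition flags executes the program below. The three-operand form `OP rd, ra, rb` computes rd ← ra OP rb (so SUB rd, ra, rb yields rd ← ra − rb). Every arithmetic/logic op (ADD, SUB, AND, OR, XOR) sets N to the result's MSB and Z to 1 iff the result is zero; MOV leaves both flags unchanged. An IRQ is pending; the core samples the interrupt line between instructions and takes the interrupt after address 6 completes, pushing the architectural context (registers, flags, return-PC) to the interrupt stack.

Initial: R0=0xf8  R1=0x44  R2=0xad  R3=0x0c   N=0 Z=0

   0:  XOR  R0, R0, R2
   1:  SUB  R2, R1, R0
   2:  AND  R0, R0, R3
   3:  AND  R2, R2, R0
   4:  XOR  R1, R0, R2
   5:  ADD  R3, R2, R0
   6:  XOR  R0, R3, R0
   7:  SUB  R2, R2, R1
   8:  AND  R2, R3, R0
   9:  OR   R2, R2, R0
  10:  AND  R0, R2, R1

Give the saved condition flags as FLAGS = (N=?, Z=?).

after  0: R0=0x55 R1=0x44 R2=0xad R3=0x0c  N=0 Z=0
after  1: R0=0x55 R1=0x44 R2=0xef R3=0x0c  N=1 Z=0
after  2: R0=0x04 R1=0x44 R2=0xef R3=0x0c  N=0 Z=0
after  3: R0=0x04 R1=0x44 R2=0x04 R3=0x0c  N=0 Z=0
after  4: R0=0x04 R1=0x00 R2=0x04 R3=0x0c  N=0 Z=1
after  5: R0=0x04 R1=0x00 R2=0x04 R3=0x08  N=0 Z=0
after  6: R0=0x0c R1=0x00 R2=0x04 R3=0x08  N=0 Z=0
-- IRQ taken; context saved, return-PC = 7 --

FLAGS = (N=0, Z=0)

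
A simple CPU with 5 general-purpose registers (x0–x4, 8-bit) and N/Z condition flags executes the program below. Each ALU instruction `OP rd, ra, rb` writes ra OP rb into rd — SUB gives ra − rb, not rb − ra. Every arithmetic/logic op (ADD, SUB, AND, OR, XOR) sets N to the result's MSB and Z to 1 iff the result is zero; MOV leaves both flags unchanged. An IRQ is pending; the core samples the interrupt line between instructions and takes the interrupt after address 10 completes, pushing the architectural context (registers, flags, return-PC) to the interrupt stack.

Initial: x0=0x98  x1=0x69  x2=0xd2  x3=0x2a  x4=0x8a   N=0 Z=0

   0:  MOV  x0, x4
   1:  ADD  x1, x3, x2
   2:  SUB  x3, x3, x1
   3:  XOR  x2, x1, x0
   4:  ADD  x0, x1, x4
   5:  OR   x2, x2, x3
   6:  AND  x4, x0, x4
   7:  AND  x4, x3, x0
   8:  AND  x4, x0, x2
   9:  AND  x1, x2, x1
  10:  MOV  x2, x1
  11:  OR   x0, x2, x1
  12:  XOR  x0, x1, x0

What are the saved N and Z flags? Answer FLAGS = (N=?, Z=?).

FLAGS = (N=0, Z=0)

after  0: x0=0x8a x1=0x69 x2=0xd2 x3=0x2a x4=0x8a  N=0 Z=0
after  1: x0=0x8a x1=0xfc x2=0xd2 x3=0x2a x4=0x8a  N=1 Z=0
after  2: x0=0x8a x1=0xfc x2=0xd2 x3=0x2e x4=0x8a  N=0 Z=0
after  3: x0=0x8a x1=0xfc x2=0x76 x3=0x2e x4=0x8a  N=0 Z=0
after  4: x0=0x86 x1=0xfc x2=0x76 x3=0x2e x4=0x8a  N=1 Z=0
after  5: x0=0x86 x1=0xfc x2=0x7e x3=0x2e x4=0x8a  N=0 Z=0
after  6: x0=0x86 x1=0xfc x2=0x7e x3=0x2e x4=0x82  N=1 Z=0
after  7: x0=0x86 x1=0xfc x2=0x7e x3=0x2e x4=0x06  N=0 Z=0
after  8: x0=0x86 x1=0xfc x2=0x7e x3=0x2e x4=0x06  N=0 Z=0
after  9: x0=0x86 x1=0x7c x2=0x7e x3=0x2e x4=0x06  N=0 Z=0
after 10: x0=0x86 x1=0x7c x2=0x7c x3=0x2e x4=0x06  N=0 Z=0
-- IRQ taken; context saved, return-PC = 11 --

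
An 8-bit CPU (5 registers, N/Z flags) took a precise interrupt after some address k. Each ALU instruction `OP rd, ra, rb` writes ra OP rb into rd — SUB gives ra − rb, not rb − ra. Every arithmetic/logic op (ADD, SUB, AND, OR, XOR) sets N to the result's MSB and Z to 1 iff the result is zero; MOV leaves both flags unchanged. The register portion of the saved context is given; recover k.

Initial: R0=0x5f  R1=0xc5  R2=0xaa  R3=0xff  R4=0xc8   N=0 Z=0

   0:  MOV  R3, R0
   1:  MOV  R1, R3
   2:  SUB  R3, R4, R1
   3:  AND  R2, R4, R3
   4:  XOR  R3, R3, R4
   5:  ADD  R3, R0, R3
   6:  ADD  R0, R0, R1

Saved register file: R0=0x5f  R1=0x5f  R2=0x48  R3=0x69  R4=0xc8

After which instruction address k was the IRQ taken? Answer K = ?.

K = 3

after  0: R0=0x5f R1=0xc5 R2=0xaa R3=0x5f R4=0xc8  N=0 Z=0
after  1: R0=0x5f R1=0x5f R2=0xaa R3=0x5f R4=0xc8  N=0 Z=0
after  2: R0=0x5f R1=0x5f R2=0xaa R3=0x69 R4=0xc8  N=0 Z=0
after  3: R0=0x5f R1=0x5f R2=0x48 R3=0x69 R4=0xc8  N=0 Z=0
-- IRQ taken; context saved, return-PC = 4 --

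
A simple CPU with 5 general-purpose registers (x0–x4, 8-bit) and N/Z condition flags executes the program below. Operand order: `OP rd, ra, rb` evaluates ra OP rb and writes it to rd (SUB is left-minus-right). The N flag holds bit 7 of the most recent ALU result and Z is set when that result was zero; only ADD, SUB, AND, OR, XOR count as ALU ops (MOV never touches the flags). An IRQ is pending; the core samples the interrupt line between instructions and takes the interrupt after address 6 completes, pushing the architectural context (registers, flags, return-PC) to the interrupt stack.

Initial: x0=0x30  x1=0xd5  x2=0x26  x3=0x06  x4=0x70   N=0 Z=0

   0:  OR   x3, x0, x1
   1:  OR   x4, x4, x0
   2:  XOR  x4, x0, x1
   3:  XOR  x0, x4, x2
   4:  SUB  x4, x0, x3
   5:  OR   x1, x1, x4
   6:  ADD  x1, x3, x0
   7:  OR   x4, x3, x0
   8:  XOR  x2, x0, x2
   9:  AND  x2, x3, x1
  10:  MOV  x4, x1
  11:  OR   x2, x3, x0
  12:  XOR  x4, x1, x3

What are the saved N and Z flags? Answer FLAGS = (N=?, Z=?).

after  0: x0=0x30 x1=0xd5 x2=0x26 x3=0xf5 x4=0x70  N=1 Z=0
after  1: x0=0x30 x1=0xd5 x2=0x26 x3=0xf5 x4=0x70  N=0 Z=0
after  2: x0=0x30 x1=0xd5 x2=0x26 x3=0xf5 x4=0xe5  N=1 Z=0
after  3: x0=0xc3 x1=0xd5 x2=0x26 x3=0xf5 x4=0xe5  N=1 Z=0
after  4: x0=0xc3 x1=0xd5 x2=0x26 x3=0xf5 x4=0xce  N=1 Z=0
after  5: x0=0xc3 x1=0xdf x2=0x26 x3=0xf5 x4=0xce  N=1 Z=0
after  6: x0=0xc3 x1=0xb8 x2=0x26 x3=0xf5 x4=0xce  N=1 Z=0
-- IRQ taken; context saved, return-PC = 7 --

FLAGS = (N=1, Z=0)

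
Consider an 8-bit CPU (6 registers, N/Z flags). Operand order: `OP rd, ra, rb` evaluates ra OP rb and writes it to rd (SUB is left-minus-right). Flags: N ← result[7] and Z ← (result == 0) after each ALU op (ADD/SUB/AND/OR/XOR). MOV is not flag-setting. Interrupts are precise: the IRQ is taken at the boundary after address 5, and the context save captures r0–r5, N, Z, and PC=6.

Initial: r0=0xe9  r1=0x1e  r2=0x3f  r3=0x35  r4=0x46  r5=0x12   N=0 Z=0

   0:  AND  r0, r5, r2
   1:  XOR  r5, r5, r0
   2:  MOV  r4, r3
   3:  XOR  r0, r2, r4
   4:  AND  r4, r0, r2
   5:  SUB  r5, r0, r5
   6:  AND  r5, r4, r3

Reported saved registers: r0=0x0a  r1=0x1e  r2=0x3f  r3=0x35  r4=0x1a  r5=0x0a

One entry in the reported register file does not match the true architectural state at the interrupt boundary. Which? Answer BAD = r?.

BAD = r4

after  0: r0=0x12 r1=0x1e r2=0x3f r3=0x35 r4=0x46 r5=0x12  N=0 Z=0
after  1: r0=0x12 r1=0x1e r2=0x3f r3=0x35 r4=0x46 r5=0x00  N=0 Z=1
after  2: r0=0x12 r1=0x1e r2=0x3f r3=0x35 r4=0x35 r5=0x00  N=0 Z=1
after  3: r0=0x0a r1=0x1e r2=0x3f r3=0x35 r4=0x35 r5=0x00  N=0 Z=0
after  4: r0=0x0a r1=0x1e r2=0x3f r3=0x35 r4=0x0a r5=0x00  N=0 Z=0
after  5: r0=0x0a r1=0x1e r2=0x3f r3=0x35 r4=0x0a r5=0x0a  N=0 Z=0
-- IRQ taken; context saved, return-PC = 6 --
mismatch: r4: reported 0x1a vs actual 0x0a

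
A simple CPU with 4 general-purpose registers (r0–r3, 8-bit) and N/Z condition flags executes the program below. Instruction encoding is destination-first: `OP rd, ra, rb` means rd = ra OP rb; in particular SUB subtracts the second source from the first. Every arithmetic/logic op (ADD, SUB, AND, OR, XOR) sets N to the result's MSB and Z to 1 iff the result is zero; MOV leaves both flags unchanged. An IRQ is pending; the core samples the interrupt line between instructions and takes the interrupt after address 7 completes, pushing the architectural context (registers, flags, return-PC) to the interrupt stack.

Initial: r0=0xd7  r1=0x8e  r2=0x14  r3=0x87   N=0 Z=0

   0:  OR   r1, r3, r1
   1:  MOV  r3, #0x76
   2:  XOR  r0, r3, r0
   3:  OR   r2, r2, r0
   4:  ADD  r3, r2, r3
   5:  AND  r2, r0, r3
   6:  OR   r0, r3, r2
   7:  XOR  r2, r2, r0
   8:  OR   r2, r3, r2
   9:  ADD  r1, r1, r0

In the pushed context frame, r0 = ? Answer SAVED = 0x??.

after  0: r0=0xd7 r1=0x8f r2=0x14 r3=0x87  N=1 Z=0
after  1: r0=0xd7 r1=0x8f r2=0x14 r3=0x76  N=1 Z=0
after  2: r0=0xa1 r1=0x8f r2=0x14 r3=0x76  N=1 Z=0
after  3: r0=0xa1 r1=0x8f r2=0xb5 r3=0x76  N=1 Z=0
after  4: r0=0xa1 r1=0x8f r2=0xb5 r3=0x2b  N=0 Z=0
after  5: r0=0xa1 r1=0x8f r2=0x21 r3=0x2b  N=0 Z=0
after  6: r0=0x2b r1=0x8f r2=0x21 r3=0x2b  N=0 Z=0
after  7: r0=0x2b r1=0x8f r2=0x0a r3=0x2b  N=0 Z=0
-- IRQ taken; context saved, return-PC = 8 --

SAVED = 0x2b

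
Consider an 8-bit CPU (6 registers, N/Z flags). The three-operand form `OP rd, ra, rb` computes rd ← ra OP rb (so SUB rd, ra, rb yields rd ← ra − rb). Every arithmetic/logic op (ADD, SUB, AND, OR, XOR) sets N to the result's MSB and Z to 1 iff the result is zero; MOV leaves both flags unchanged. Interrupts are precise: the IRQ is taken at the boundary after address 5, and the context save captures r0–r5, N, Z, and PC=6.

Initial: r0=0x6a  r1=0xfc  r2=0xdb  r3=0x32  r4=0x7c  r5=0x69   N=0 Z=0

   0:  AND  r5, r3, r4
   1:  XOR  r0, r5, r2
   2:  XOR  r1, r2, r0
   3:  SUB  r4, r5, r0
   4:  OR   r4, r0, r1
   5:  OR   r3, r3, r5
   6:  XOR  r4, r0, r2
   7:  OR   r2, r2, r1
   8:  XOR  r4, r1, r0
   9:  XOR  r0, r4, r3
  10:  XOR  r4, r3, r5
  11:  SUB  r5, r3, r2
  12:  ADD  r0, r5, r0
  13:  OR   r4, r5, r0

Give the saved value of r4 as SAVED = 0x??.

SAVED = 0xfb

after  0: r0=0x6a r1=0xfc r2=0xdb r3=0x32 r4=0x7c r5=0x30  N=0 Z=0
after  1: r0=0xeb r1=0xfc r2=0xdb r3=0x32 r4=0x7c r5=0x30  N=1 Z=0
after  2: r0=0xeb r1=0x30 r2=0xdb r3=0x32 r4=0x7c r5=0x30  N=0 Z=0
after  3: r0=0xeb r1=0x30 r2=0xdb r3=0x32 r4=0x45 r5=0x30  N=0 Z=0
after  4: r0=0xeb r1=0x30 r2=0xdb r3=0x32 r4=0xfb r5=0x30  N=1 Z=0
after  5: r0=0xeb r1=0x30 r2=0xdb r3=0x32 r4=0xfb r5=0x30  N=0 Z=0
-- IRQ taken; context saved, return-PC = 6 --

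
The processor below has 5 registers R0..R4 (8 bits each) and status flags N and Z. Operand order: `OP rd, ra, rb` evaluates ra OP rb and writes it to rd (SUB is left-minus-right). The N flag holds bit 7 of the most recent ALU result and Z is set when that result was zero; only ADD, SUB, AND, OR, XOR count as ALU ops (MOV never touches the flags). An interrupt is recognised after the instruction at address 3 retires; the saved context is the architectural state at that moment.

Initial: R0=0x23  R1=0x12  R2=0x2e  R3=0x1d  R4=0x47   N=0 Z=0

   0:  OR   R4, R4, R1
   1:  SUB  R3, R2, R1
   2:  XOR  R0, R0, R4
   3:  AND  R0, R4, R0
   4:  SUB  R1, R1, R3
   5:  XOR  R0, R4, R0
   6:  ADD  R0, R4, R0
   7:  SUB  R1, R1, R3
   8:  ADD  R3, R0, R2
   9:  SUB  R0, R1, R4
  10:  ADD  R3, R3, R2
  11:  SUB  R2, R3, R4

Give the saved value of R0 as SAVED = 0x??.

after  0: R0=0x23 R1=0x12 R2=0x2e R3=0x1d R4=0x57  N=0 Z=0
after  1: R0=0x23 R1=0x12 R2=0x2e R3=0x1c R4=0x57  N=0 Z=0
after  2: R0=0x74 R1=0x12 R2=0x2e R3=0x1c R4=0x57  N=0 Z=0
after  3: R0=0x54 R1=0x12 R2=0x2e R3=0x1c R4=0x57  N=0 Z=0
-- IRQ taken; context saved, return-PC = 4 --

SAVED = 0x54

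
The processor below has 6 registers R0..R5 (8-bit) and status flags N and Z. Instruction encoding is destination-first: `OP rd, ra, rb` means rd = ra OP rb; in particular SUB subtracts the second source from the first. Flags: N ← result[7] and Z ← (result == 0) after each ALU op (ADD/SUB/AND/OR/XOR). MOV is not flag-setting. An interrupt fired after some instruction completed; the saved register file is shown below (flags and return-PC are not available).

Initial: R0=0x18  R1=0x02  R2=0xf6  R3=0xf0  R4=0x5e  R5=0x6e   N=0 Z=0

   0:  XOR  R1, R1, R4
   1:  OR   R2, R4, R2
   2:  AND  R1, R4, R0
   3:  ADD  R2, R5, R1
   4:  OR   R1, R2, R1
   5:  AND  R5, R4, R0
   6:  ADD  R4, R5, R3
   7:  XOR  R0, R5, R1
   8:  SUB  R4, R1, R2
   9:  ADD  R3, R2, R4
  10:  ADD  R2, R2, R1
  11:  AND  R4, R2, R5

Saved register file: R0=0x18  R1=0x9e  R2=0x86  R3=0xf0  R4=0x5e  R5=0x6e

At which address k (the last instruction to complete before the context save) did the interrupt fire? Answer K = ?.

after  0: R0=0x18 R1=0x5c R2=0xf6 R3=0xf0 R4=0x5e R5=0x6e  N=0 Z=0
after  1: R0=0x18 R1=0x5c R2=0xfe R3=0xf0 R4=0x5e R5=0x6e  N=1 Z=0
after  2: R0=0x18 R1=0x18 R2=0xfe R3=0xf0 R4=0x5e R5=0x6e  N=0 Z=0
after  3: R0=0x18 R1=0x18 R2=0x86 R3=0xf0 R4=0x5e R5=0x6e  N=1 Z=0
after  4: R0=0x18 R1=0x9e R2=0x86 R3=0xf0 R4=0x5e R5=0x6e  N=1 Z=0
-- IRQ taken; context saved, return-PC = 5 --

K = 4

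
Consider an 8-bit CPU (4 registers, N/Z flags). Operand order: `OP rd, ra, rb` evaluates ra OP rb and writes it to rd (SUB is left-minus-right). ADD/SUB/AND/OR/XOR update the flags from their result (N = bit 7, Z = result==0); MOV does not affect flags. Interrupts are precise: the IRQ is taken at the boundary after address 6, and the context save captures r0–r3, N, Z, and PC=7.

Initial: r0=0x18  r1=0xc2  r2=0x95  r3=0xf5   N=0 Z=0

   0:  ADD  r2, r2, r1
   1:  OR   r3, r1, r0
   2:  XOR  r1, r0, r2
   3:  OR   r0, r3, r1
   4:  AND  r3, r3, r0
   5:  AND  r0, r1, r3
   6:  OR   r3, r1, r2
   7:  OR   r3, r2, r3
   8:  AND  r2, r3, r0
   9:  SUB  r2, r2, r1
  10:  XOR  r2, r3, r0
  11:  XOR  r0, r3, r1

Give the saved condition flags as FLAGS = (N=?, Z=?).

after  0: r0=0x18 r1=0xc2 r2=0x57 r3=0xf5  N=0 Z=0
after  1: r0=0x18 r1=0xc2 r2=0x57 r3=0xda  N=1 Z=0
after  2: r0=0x18 r1=0x4f r2=0x57 r3=0xda  N=0 Z=0
after  3: r0=0xdf r1=0x4f r2=0x57 r3=0xda  N=1 Z=0
after  4: r0=0xdf r1=0x4f r2=0x57 r3=0xda  N=1 Z=0
after  5: r0=0x4a r1=0x4f r2=0x57 r3=0xda  N=0 Z=0
after  6: r0=0x4a r1=0x4f r2=0x57 r3=0x5f  N=0 Z=0
-- IRQ taken; context saved, return-PC = 7 --

FLAGS = (N=0, Z=0)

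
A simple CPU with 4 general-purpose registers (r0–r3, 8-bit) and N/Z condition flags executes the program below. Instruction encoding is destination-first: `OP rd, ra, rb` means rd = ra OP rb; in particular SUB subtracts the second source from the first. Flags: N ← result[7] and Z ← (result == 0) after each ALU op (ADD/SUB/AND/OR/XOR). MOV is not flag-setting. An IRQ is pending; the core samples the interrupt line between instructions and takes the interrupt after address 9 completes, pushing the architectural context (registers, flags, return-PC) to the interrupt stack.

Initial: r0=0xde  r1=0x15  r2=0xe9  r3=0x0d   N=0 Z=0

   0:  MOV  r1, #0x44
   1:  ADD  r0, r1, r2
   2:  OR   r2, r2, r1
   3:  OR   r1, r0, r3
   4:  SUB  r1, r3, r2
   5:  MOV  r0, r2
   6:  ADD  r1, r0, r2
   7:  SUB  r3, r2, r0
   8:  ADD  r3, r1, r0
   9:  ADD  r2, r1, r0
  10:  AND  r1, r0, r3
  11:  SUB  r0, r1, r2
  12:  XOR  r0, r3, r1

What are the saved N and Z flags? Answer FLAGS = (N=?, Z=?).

FLAGS = (N=1, Z=0)

after  0: r0=0xde r1=0x44 r2=0xe9 r3=0x0d  N=0 Z=0
after  1: r0=0x2d r1=0x44 r2=0xe9 r3=0x0d  N=0 Z=0
after  2: r0=0x2d r1=0x44 r2=0xed r3=0x0d  N=1 Z=0
after  3: r0=0x2d r1=0x2d r2=0xed r3=0x0d  N=0 Z=0
after  4: r0=0x2d r1=0x20 r2=0xed r3=0x0d  N=0 Z=0
after  5: r0=0xed r1=0x20 r2=0xed r3=0x0d  N=0 Z=0
after  6: r0=0xed r1=0xda r2=0xed r3=0x0d  N=1 Z=0
after  7: r0=0xed r1=0xda r2=0xed r3=0x00  N=0 Z=1
after  8: r0=0xed r1=0xda r2=0xed r3=0xc7  N=1 Z=0
after  9: r0=0xed r1=0xda r2=0xc7 r3=0xc7  N=1 Z=0
-- IRQ taken; context saved, return-PC = 10 --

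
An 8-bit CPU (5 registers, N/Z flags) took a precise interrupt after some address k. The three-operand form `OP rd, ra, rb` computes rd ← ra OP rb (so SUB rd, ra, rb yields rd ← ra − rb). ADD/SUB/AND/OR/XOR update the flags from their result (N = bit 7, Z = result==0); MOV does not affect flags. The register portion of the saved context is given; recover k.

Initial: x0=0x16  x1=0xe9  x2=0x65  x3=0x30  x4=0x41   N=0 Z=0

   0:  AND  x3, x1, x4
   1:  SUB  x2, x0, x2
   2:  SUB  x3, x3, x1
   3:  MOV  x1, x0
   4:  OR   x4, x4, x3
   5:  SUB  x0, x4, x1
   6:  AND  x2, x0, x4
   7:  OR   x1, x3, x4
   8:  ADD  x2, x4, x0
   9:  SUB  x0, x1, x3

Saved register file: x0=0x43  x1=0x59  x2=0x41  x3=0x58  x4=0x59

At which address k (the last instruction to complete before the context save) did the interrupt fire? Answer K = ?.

K = 7

after  0: x0=0x16 x1=0xe9 x2=0x65 x3=0x41 x4=0x41  N=0 Z=0
after  1: x0=0x16 x1=0xe9 x2=0xb1 x3=0x41 x4=0x41  N=1 Z=0
after  2: x0=0x16 x1=0xe9 x2=0xb1 x3=0x58 x4=0x41  N=0 Z=0
after  3: x0=0x16 x1=0x16 x2=0xb1 x3=0x58 x4=0x41  N=0 Z=0
after  4: x0=0x16 x1=0x16 x2=0xb1 x3=0x58 x4=0x59  N=0 Z=0
after  5: x0=0x43 x1=0x16 x2=0xb1 x3=0x58 x4=0x59  N=0 Z=0
after  6: x0=0x43 x1=0x16 x2=0x41 x3=0x58 x4=0x59  N=0 Z=0
after  7: x0=0x43 x1=0x59 x2=0x41 x3=0x58 x4=0x59  N=0 Z=0
-- IRQ taken; context saved, return-PC = 8 --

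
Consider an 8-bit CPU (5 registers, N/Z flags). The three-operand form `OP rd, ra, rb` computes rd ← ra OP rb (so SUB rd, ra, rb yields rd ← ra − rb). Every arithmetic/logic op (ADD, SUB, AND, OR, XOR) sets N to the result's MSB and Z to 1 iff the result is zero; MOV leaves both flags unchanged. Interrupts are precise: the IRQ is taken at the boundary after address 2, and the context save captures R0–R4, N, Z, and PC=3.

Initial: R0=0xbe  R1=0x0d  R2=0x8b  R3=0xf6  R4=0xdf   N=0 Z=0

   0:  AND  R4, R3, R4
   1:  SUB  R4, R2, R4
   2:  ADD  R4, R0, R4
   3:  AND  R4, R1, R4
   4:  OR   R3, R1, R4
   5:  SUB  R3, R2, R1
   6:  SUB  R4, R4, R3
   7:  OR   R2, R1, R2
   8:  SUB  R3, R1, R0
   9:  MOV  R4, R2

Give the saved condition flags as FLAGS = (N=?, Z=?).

FLAGS = (N=0, Z=0)

after  0: R0=0xbe R1=0x0d R2=0x8b R3=0xf6 R4=0xd6  N=1 Z=0
after  1: R0=0xbe R1=0x0d R2=0x8b R3=0xf6 R4=0xb5  N=1 Z=0
after  2: R0=0xbe R1=0x0d R2=0x8b R3=0xf6 R4=0x73  N=0 Z=0
-- IRQ taken; context saved, return-PC = 3 --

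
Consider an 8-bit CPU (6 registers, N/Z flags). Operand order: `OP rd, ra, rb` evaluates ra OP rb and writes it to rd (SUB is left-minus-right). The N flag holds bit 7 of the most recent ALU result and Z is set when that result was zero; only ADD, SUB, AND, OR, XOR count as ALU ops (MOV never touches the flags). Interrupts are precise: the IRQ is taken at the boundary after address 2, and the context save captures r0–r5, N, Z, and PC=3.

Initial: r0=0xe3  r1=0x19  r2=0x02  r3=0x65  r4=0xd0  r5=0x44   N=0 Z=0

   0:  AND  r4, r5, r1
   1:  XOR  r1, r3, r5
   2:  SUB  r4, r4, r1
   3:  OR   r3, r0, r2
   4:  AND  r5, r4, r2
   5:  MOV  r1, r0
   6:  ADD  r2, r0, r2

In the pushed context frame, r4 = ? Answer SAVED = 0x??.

SAVED = 0xdf

after  0: r0=0xe3 r1=0x19 r2=0x02 r3=0x65 r4=0x00 r5=0x44  N=0 Z=1
after  1: r0=0xe3 r1=0x21 r2=0x02 r3=0x65 r4=0x00 r5=0x44  N=0 Z=0
after  2: r0=0xe3 r1=0x21 r2=0x02 r3=0x65 r4=0xdf r5=0x44  N=1 Z=0
-- IRQ taken; context saved, return-PC = 3 --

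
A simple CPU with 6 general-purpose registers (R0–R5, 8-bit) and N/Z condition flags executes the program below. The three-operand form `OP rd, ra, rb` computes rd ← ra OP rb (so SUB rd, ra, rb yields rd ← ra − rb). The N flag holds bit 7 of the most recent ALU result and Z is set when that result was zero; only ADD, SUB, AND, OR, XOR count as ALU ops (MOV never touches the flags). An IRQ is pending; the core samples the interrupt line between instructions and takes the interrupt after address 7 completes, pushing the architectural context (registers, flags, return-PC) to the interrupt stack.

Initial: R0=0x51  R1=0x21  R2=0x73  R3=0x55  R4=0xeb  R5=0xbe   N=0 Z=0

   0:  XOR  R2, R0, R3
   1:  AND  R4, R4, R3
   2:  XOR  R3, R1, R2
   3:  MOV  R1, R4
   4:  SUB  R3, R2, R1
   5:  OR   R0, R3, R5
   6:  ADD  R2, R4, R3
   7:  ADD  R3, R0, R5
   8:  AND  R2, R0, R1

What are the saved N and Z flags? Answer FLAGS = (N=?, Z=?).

FLAGS = (N=1, Z=0)

after  0: R0=0x51 R1=0x21 R2=0x04 R3=0x55 R4=0xeb R5=0xbe  N=0 Z=0
after  1: R0=0x51 R1=0x21 R2=0x04 R3=0x55 R4=0x41 R5=0xbe  N=0 Z=0
after  2: R0=0x51 R1=0x21 R2=0x04 R3=0x25 R4=0x41 R5=0xbe  N=0 Z=0
after  3: R0=0x51 R1=0x41 R2=0x04 R3=0x25 R4=0x41 R5=0xbe  N=0 Z=0
after  4: R0=0x51 R1=0x41 R2=0x04 R3=0xc3 R4=0x41 R5=0xbe  N=1 Z=0
after  5: R0=0xff R1=0x41 R2=0x04 R3=0xc3 R4=0x41 R5=0xbe  N=1 Z=0
after  6: R0=0xff R1=0x41 R2=0x04 R3=0xc3 R4=0x41 R5=0xbe  N=0 Z=0
after  7: R0=0xff R1=0x41 R2=0x04 R3=0xbd R4=0x41 R5=0xbe  N=1 Z=0
-- IRQ taken; context saved, return-PC = 8 --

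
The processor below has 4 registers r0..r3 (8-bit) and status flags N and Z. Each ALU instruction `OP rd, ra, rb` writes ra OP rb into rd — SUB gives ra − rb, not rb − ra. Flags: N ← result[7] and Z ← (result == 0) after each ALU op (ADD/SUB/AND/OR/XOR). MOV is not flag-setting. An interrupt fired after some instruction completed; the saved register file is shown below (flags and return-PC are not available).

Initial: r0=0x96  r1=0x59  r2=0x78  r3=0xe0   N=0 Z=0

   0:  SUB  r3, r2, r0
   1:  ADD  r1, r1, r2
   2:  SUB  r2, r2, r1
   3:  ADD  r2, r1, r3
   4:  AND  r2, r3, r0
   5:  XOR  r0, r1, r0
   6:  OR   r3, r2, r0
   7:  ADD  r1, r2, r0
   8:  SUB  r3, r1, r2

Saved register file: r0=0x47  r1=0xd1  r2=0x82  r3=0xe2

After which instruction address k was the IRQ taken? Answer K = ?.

K = 5

after  0: r0=0x96 r1=0x59 r2=0x78 r3=0xe2  N=1 Z=0
after  1: r0=0x96 r1=0xd1 r2=0x78 r3=0xe2  N=1 Z=0
after  2: r0=0x96 r1=0xd1 r2=0xa7 r3=0xe2  N=1 Z=0
after  3: r0=0x96 r1=0xd1 r2=0xb3 r3=0xe2  N=1 Z=0
after  4: r0=0x96 r1=0xd1 r2=0x82 r3=0xe2  N=1 Z=0
after  5: r0=0x47 r1=0xd1 r2=0x82 r3=0xe2  N=0 Z=0
-- IRQ taken; context saved, return-PC = 6 --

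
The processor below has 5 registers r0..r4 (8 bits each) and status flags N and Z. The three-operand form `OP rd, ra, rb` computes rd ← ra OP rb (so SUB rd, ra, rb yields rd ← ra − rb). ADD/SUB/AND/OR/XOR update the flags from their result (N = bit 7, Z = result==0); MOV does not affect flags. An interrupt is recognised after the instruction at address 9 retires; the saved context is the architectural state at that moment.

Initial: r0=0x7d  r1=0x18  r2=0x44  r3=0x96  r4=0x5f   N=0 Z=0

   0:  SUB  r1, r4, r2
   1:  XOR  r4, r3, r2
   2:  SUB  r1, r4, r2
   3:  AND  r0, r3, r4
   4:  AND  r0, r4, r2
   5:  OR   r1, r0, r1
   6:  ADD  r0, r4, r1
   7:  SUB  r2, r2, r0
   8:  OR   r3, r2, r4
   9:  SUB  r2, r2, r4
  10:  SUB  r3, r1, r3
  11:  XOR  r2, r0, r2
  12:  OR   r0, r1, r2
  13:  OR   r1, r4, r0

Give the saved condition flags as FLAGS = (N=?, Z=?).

FLAGS = (N=1, Z=0)

after  0: r0=0x7d r1=0x1b r2=0x44 r3=0x96 r4=0x5f  N=0 Z=0
after  1: r0=0x7d r1=0x1b r2=0x44 r3=0x96 r4=0xd2  N=1 Z=0
after  2: r0=0x7d r1=0x8e r2=0x44 r3=0x96 r4=0xd2  N=1 Z=0
after  3: r0=0x92 r1=0x8e r2=0x44 r3=0x96 r4=0xd2  N=1 Z=0
after  4: r0=0x40 r1=0x8e r2=0x44 r3=0x96 r4=0xd2  N=0 Z=0
after  5: r0=0x40 r1=0xce r2=0x44 r3=0x96 r4=0xd2  N=1 Z=0
after  6: r0=0xa0 r1=0xce r2=0x44 r3=0x96 r4=0xd2  N=1 Z=0
after  7: r0=0xa0 r1=0xce r2=0xa4 r3=0x96 r4=0xd2  N=1 Z=0
after  8: r0=0xa0 r1=0xce r2=0xa4 r3=0xf6 r4=0xd2  N=1 Z=0
after  9: r0=0xa0 r1=0xce r2=0xd2 r3=0xf6 r4=0xd2  N=1 Z=0
-- IRQ taken; context saved, return-PC = 10 --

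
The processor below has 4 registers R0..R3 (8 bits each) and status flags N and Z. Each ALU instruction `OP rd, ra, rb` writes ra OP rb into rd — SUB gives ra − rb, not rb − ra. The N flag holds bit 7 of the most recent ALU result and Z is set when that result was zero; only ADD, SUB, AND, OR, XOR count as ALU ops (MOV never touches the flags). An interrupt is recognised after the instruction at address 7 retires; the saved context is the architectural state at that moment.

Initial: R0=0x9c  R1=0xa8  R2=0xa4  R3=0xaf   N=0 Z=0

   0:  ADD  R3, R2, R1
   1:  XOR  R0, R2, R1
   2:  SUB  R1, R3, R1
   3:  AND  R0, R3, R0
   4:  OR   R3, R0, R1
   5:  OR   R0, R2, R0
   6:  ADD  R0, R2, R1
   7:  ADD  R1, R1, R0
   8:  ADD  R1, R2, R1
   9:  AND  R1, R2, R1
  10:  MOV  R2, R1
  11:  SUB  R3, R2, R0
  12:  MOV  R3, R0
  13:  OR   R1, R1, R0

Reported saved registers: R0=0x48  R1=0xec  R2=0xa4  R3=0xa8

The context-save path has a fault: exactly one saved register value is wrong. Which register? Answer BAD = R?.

after  0: R0=0x9c R1=0xa8 R2=0xa4 R3=0x4c  N=0 Z=0
after  1: R0=0x0c R1=0xa8 R2=0xa4 R3=0x4c  N=0 Z=0
after  2: R0=0x0c R1=0xa4 R2=0xa4 R3=0x4c  N=1 Z=0
after  3: R0=0x0c R1=0xa4 R2=0xa4 R3=0x4c  N=0 Z=0
after  4: R0=0x0c R1=0xa4 R2=0xa4 R3=0xac  N=1 Z=0
after  5: R0=0xac R1=0xa4 R2=0xa4 R3=0xac  N=1 Z=0
after  6: R0=0x48 R1=0xa4 R2=0xa4 R3=0xac  N=0 Z=0
after  7: R0=0x48 R1=0xec R2=0xa4 R3=0xac  N=1 Z=0
-- IRQ taken; context saved, return-PC = 8 --
mismatch: R3: reported 0xa8 vs actual 0xac

BAD = R3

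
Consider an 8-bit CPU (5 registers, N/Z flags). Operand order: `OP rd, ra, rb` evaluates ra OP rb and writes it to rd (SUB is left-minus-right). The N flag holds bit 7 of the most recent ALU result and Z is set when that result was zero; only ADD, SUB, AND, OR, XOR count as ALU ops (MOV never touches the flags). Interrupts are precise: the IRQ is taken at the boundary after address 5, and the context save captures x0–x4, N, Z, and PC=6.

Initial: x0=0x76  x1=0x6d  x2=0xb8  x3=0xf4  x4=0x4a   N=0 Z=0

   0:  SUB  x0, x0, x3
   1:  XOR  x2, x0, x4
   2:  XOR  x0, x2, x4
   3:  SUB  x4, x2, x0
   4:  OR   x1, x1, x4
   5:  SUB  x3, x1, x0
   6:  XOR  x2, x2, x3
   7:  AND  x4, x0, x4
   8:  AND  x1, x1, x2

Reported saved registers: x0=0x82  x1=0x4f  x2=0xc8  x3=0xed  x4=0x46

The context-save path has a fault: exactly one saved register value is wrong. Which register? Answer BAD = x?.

BAD = x1

after  0: x0=0x82 x1=0x6d x2=0xb8 x3=0xf4 x4=0x4a  N=1 Z=0
after  1: x0=0x82 x1=0x6d x2=0xc8 x3=0xf4 x4=0x4a  N=1 Z=0
after  2: x0=0x82 x1=0x6d x2=0xc8 x3=0xf4 x4=0x4a  N=1 Z=0
after  3: x0=0x82 x1=0x6d x2=0xc8 x3=0xf4 x4=0x46  N=0 Z=0
after  4: x0=0x82 x1=0x6f x2=0xc8 x3=0xf4 x4=0x46  N=0 Z=0
after  5: x0=0x82 x1=0x6f x2=0xc8 x3=0xed x4=0x46  N=1 Z=0
-- IRQ taken; context saved, return-PC = 6 --
mismatch: x1: reported 0x4f vs actual 0x6f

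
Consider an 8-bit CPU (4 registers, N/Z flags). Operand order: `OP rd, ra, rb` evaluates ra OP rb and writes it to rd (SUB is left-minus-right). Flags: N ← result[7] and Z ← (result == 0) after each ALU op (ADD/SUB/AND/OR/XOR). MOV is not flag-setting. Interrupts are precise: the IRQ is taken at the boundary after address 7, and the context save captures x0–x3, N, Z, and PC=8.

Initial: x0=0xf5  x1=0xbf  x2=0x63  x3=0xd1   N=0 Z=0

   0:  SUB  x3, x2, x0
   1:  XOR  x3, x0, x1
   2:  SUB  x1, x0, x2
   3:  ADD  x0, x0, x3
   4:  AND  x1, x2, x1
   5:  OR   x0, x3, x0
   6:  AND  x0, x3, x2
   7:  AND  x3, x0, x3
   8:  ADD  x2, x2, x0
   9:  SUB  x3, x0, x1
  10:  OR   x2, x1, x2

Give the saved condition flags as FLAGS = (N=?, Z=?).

after  0: x0=0xf5 x1=0xbf x2=0x63 x3=0x6e  N=0 Z=0
after  1: x0=0xf5 x1=0xbf x2=0x63 x3=0x4a  N=0 Z=0
after  2: x0=0xf5 x1=0x92 x2=0x63 x3=0x4a  N=1 Z=0
after  3: x0=0x3f x1=0x92 x2=0x63 x3=0x4a  N=0 Z=0
after  4: x0=0x3f x1=0x02 x2=0x63 x3=0x4a  N=0 Z=0
after  5: x0=0x7f x1=0x02 x2=0x63 x3=0x4a  N=0 Z=0
after  6: x0=0x42 x1=0x02 x2=0x63 x3=0x4a  N=0 Z=0
after  7: x0=0x42 x1=0x02 x2=0x63 x3=0x42  N=0 Z=0
-- IRQ taken; context saved, return-PC = 8 --

FLAGS = (N=0, Z=0)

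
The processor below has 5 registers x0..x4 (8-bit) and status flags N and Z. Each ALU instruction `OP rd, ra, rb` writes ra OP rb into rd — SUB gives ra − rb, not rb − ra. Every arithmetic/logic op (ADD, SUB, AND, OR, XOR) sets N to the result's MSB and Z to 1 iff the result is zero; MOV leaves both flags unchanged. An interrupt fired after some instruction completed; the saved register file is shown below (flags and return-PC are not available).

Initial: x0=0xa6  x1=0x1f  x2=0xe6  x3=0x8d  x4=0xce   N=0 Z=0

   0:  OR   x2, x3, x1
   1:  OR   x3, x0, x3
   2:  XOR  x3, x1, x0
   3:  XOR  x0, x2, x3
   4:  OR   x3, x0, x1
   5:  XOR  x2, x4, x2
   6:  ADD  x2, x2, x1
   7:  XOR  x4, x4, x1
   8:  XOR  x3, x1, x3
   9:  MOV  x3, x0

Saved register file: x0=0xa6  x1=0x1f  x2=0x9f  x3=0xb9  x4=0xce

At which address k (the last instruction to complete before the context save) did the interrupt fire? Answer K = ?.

after  0: x0=0xa6 x1=0x1f x2=0x9f x3=0x8d x4=0xce  N=1 Z=0
after  1: x0=0xa6 x1=0x1f x2=0x9f x3=0xaf x4=0xce  N=1 Z=0
after  2: x0=0xa6 x1=0x1f x2=0x9f x3=0xb9 x4=0xce  N=1 Z=0
-- IRQ taken; context saved, return-PC = 3 --

K = 2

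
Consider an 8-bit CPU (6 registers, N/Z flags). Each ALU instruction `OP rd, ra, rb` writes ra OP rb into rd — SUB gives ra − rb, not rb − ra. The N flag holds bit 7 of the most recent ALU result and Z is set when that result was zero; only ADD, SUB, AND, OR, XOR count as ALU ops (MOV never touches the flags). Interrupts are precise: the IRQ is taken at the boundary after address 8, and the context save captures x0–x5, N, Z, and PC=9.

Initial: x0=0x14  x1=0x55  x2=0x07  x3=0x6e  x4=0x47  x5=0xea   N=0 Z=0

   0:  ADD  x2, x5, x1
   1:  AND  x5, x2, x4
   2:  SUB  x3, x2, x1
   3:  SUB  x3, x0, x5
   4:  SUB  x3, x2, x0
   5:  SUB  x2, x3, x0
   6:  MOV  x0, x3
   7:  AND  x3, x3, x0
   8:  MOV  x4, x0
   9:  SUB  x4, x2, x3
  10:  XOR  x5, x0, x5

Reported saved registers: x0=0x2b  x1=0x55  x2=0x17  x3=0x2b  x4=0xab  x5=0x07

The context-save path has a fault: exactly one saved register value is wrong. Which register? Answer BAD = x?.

after  0: x0=0x14 x1=0x55 x2=0x3f x3=0x6e x4=0x47 x5=0xea  N=0 Z=0
after  1: x0=0x14 x1=0x55 x2=0x3f x3=0x6e x4=0x47 x5=0x07  N=0 Z=0
after  2: x0=0x14 x1=0x55 x2=0x3f x3=0xea x4=0x47 x5=0x07  N=1 Z=0
after  3: x0=0x14 x1=0x55 x2=0x3f x3=0x0d x4=0x47 x5=0x07  N=0 Z=0
after  4: x0=0x14 x1=0x55 x2=0x3f x3=0x2b x4=0x47 x5=0x07  N=0 Z=0
after  5: x0=0x14 x1=0x55 x2=0x17 x3=0x2b x4=0x47 x5=0x07  N=0 Z=0
after  6: x0=0x2b x1=0x55 x2=0x17 x3=0x2b x4=0x47 x5=0x07  N=0 Z=0
after  7: x0=0x2b x1=0x55 x2=0x17 x3=0x2b x4=0x47 x5=0x07  N=0 Z=0
after  8: x0=0x2b x1=0x55 x2=0x17 x3=0x2b x4=0x2b x5=0x07  N=0 Z=0
-- IRQ taken; context saved, return-PC = 9 --
mismatch: x4: reported 0xab vs actual 0x2b

BAD = x4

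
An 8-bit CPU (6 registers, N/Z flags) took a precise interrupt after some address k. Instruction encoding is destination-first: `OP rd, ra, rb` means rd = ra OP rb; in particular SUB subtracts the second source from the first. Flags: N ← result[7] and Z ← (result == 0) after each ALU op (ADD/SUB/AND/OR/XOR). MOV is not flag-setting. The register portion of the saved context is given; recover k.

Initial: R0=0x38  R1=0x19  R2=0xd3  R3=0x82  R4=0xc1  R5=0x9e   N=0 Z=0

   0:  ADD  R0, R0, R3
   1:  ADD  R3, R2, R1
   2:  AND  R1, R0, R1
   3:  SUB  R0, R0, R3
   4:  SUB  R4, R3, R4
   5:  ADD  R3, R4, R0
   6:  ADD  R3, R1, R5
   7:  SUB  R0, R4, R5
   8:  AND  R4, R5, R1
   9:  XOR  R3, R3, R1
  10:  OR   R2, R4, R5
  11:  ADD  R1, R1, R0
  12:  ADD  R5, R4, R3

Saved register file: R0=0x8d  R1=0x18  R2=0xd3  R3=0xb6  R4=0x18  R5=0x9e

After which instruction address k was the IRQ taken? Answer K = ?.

K = 8

after  0: R0=0xba R1=0x19 R2=0xd3 R3=0x82 R4=0xc1 R5=0x9e  N=1 Z=0
after  1: R0=0xba R1=0x19 R2=0xd3 R3=0xec R4=0xc1 R5=0x9e  N=1 Z=0
after  2: R0=0xba R1=0x18 R2=0xd3 R3=0xec R4=0xc1 R5=0x9e  N=0 Z=0
after  3: R0=0xce R1=0x18 R2=0xd3 R3=0xec R4=0xc1 R5=0x9e  N=1 Z=0
after  4: R0=0xce R1=0x18 R2=0xd3 R3=0xec R4=0x2b R5=0x9e  N=0 Z=0
after  5: R0=0xce R1=0x18 R2=0xd3 R3=0xf9 R4=0x2b R5=0x9e  N=1 Z=0
after  6: R0=0xce R1=0x18 R2=0xd3 R3=0xb6 R4=0x2b R5=0x9e  N=1 Z=0
after  7: R0=0x8d R1=0x18 R2=0xd3 R3=0xb6 R4=0x2b R5=0x9e  N=1 Z=0
after  8: R0=0x8d R1=0x18 R2=0xd3 R3=0xb6 R4=0x18 R5=0x9e  N=0 Z=0
-- IRQ taken; context saved, return-PC = 9 --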